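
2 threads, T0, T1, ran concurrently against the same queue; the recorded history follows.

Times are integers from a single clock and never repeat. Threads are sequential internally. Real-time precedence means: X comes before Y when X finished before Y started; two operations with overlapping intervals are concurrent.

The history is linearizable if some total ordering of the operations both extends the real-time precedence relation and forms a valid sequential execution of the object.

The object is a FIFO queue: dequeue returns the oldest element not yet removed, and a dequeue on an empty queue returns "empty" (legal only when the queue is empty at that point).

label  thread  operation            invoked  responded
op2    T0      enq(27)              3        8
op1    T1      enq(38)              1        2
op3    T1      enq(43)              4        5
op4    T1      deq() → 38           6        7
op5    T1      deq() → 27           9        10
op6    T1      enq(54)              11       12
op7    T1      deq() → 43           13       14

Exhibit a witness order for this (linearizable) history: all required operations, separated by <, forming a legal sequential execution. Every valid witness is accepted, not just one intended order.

op1 < op2 < op3 < op4 < op5 < op6 < op7

step 1: op1 enq(38) — queue <38>
step 2: op2 enq(27) — queue <38,27>
step 3: op3 enq(43) — queue <38,27,43>
step 4: op4 deq() → 38 — queue <27,43>
step 5: op5 deq() → 27 — queue <43>
step 6: op6 enq(54) — queue <43,54>
step 7: op7 deq() → 43 — queue <54>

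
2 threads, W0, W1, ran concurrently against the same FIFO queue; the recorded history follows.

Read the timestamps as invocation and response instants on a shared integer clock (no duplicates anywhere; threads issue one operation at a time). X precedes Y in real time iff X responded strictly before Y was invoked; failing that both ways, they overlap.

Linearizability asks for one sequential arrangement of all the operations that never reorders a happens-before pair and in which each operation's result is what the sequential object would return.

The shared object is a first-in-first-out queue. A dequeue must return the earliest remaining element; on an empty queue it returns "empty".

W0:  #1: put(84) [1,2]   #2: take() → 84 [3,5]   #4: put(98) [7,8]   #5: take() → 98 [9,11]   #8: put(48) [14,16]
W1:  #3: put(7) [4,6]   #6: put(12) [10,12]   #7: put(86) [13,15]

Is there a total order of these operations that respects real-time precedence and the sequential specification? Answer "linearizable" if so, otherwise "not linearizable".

through event 10 a valid linearization exists; event 11 (#5 responding at time 11) ends that
checked exhaustively: 2 real-time-consistent orders of 5 completed operations, zero legal FIFO queue replays
completion choices over the 1 pending operation (#6) were checked; none helps
one such order, #1, #2, #3, #4, #5 (pending dropped), breaks at step 5 where #5 take() → 98 is illegal
one such order, #1, #3, #2, #4, #5 (pending dropped), breaks at step 5 where #5 take() → 98 is illegal

not linearizable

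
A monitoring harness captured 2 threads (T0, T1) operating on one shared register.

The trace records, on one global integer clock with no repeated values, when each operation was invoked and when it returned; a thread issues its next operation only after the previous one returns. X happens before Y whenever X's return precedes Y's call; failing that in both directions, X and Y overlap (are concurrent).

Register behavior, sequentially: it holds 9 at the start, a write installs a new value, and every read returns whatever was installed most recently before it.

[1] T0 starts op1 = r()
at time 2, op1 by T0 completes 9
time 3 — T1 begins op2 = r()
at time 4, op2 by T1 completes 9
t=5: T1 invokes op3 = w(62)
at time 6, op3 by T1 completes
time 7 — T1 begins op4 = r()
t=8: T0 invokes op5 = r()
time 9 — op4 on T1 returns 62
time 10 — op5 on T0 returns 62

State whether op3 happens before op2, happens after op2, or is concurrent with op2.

after

op3 spans [5,6], op2 spans [3,4]
resp(op2)=4 < inv(op3)=5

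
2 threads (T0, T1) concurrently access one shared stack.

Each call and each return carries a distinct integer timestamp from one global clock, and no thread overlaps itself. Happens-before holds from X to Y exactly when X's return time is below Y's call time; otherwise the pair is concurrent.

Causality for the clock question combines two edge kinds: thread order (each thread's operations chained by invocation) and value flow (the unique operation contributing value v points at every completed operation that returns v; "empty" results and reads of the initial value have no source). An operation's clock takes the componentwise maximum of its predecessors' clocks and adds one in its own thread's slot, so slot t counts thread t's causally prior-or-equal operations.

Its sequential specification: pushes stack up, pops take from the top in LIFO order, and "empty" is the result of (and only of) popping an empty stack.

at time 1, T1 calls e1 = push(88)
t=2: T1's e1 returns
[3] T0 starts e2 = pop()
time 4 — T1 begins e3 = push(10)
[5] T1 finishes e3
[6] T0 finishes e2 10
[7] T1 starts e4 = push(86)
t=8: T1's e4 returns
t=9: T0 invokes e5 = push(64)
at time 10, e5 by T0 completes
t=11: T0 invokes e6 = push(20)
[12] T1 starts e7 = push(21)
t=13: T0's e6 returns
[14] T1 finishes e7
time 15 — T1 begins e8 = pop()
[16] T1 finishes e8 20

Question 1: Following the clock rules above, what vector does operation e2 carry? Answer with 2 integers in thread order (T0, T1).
(1, 2)

no predecessors for e1 (invoked 1): T1 increments from zero → (0, 1)
merge at e3 (invoked 4): VC(e1)=(0, 1), own-thread bump on T1 → (0, 2)
merge at e4 (invoked 7): VC(e3)=(0, 2), own-thread bump on T1 → (0, 3)
merge at e2 (invoked 3): VC(e3)=(0, 2), own-thread bump on T0 → (1, 2)
merge at e7 (invoked 12): VC(e4)=(0, 3), own-thread bump on T1 → (0, 4)
merge at e5 (invoked 9): VC(e2)=(1, 2), own-thread bump on T0 → (2, 2)
merge at e6 (invoked 11): VC(e5)=(2, 2), own-thread bump on T0 → (3, 2)
merge at e8 (invoked 15): VC(e6)=(3, 2), VC(e7)=(0, 4), own-thread bump on T1 → (3, 5)
target: VC(e2) = (1, 2)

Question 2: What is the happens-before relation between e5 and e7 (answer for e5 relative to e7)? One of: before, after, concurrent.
before

e5 spans [9,10], e7 spans [12,14]
resp(e5)=10 < inv(e7)=12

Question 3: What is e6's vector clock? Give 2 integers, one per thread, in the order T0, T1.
(3, 2)

VC(e1, invoked at 1): no causal predecessors; +1 on T1 → (0, 1)
invoked at 4, e3 merges VC(e1)=(0, 1) and bumps T1's slot → (0, 2)
invoked at 7, e4 merges VC(e3)=(0, 2) and bumps T1's slot → (0, 3)
invoked at 3, e2 merges VC(e3)=(0, 2) and bumps T0's slot → (1, 2)
invoked at 12, e7 merges VC(e4)=(0, 3) and bumps T1's slot → (0, 4)
invoked at 9, e5 merges VC(e2)=(1, 2) and bumps T0's slot → (2, 2)
invoked at 11, e6 merges VC(e5)=(2, 2) and bumps T0's slot → (3, 2)
invoked at 15, e8 merges VC(e6)=(3, 2), VC(e7)=(0, 4) and bumps T1's slot → (3, 5)
target: VC(e6) = (3, 2)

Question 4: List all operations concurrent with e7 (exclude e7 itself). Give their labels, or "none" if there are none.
e6

concurrent with e7 ([12,14]): every op whose interval crosses 12..14
e1 [1,2]: before
e2 [3,6]: before
e3 [4,5]: before
e4 [7,8]: before
e5 [9,10]: before
e6 [11,13]: concurrent
e8 [15,16]: after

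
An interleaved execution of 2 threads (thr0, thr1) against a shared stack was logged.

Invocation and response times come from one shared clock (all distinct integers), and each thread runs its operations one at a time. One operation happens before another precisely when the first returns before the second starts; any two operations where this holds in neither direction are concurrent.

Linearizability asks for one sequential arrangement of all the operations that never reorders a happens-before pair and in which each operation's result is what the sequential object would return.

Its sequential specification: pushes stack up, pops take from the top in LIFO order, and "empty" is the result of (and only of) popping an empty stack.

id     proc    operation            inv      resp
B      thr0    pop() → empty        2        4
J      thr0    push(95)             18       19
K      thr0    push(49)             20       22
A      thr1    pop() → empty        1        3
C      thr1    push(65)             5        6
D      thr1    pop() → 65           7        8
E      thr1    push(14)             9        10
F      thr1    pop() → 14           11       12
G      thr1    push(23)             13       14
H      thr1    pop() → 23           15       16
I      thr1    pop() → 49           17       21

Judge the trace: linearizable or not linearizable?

linearizable

a witness: A, B, C, D, E, F, G, H, J, K, I
step 1: A pop() → empty — stack <>
step 2: B pop() → empty — stack <>
step 3: C push(65) — stack <65>
step 4: D pop() → 65 — stack <>
step 5: E push(14) — stack <14>
step 6: F pop() → 14 — stack <>
step 7: G push(23) — stack <23>
step 8: H pop() → 23 — stack <>
step 9: J push(95) — stack <95>
step 10: K push(49) — stack <95,49>
step 11: I pop() → 49 — stack <95>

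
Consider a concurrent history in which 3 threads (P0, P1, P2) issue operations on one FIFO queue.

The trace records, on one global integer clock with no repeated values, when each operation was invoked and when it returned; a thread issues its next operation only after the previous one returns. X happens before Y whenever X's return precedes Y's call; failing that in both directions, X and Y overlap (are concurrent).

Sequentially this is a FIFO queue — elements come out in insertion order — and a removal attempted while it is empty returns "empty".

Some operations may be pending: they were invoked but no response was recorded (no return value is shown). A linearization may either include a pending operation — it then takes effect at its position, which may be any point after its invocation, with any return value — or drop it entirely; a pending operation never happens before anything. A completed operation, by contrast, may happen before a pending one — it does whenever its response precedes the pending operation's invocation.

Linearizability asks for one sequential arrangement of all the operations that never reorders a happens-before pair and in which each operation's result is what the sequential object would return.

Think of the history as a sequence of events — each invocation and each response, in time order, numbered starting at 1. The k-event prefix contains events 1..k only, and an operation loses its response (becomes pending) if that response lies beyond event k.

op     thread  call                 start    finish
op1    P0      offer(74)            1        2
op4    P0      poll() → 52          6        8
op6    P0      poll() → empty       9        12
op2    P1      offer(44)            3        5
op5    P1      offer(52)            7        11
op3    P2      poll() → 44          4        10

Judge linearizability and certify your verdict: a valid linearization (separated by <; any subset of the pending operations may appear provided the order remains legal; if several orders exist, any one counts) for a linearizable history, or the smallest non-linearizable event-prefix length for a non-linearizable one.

already the first 8 events (up to op4's response at time 8) admit no linearization; the first 7 still do
the completed operations (3 total) allow one real-time order; the FIFO queue replay rejects it
no completion choice of the 2 pending operations (op3, op5) rescues it — every subset was tried
sample order op1, op2, op4 (pending dropped) stalls at step 3 — op4 poll() → 52 has no legal effect

not linearizable — minimal violating prefix: 8 events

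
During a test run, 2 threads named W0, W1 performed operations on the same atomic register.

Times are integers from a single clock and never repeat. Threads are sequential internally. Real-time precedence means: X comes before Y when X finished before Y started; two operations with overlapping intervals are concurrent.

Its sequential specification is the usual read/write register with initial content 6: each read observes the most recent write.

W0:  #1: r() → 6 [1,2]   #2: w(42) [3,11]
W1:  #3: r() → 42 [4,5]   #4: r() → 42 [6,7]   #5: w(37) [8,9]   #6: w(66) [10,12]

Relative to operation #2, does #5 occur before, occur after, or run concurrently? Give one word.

concurrent

#5 spans [8,9], #2 spans [3,11]
the intervals overlap in both directions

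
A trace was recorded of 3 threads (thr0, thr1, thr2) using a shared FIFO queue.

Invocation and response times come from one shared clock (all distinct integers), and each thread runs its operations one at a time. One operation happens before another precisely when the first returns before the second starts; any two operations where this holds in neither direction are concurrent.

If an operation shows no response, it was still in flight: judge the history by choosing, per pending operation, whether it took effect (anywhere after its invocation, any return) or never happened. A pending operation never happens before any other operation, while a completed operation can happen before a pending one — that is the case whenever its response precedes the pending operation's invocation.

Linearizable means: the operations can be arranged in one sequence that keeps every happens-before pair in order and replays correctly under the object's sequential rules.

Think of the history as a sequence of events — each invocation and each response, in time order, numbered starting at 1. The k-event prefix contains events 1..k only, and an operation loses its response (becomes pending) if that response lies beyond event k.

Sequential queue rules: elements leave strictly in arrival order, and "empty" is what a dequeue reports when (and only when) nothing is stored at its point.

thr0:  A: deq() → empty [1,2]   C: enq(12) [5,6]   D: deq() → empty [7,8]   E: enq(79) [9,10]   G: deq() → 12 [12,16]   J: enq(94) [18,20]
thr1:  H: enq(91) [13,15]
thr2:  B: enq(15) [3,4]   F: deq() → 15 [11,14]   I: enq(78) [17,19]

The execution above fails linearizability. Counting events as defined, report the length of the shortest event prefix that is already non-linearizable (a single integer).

events 1..7 are linearizable, e.g. via A, B, C:
after step 1 (A deq() → empty): queue <>
after step 2 (B enq(15)): queue <15>
after step 3 (C enq(12)): queue <15,12>
adding event 8 (D responds at 8) leaves no legal real-time order
take A, B, C, D: step 4 already fails, because D deq() → empty cannot occur there

8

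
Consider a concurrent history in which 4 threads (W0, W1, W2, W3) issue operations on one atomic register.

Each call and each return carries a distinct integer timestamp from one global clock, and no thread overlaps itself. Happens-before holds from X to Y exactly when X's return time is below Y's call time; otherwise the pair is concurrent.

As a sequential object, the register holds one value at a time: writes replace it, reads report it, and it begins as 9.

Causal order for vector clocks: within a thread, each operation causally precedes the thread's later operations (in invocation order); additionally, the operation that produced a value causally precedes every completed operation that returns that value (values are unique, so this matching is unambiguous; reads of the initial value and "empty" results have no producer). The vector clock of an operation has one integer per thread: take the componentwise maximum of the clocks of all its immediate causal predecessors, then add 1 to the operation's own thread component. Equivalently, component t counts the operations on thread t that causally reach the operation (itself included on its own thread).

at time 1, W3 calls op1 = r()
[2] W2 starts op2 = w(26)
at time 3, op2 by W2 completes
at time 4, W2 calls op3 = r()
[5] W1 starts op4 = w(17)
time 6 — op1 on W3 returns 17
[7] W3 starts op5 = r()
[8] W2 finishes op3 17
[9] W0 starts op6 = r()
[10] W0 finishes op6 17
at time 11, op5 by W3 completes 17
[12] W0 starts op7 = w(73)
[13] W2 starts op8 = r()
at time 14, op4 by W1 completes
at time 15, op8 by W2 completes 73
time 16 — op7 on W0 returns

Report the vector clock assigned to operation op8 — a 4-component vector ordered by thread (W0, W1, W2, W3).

(2, 1, 3, 0)

op2 (invocation 2): nothing precedes it; W2's component alone gives (0, 0, 1, 0)
op4 (invocation 5): nothing precedes it; W1's component alone gives (0, 1, 0, 0)
merge at op1 (invoked 1): VC(op4)=(0, 1, 0, 0), own-thread bump on W3 → (0, 1, 0, 1)
merge at op6 (invoked 9): VC(op4)=(0, 1, 0, 0), own-thread bump on W0 → (1, 1, 0, 0)
merge at op5 (invoked 7): VC(op1)=(0, 1, 0, 1), VC(op4)=(0, 1, 0, 0), own-thread bump on W3 → (0, 1, 0, 2)
merge at op3 (invoked 4): VC(op2)=(0, 0, 1, 0), VC(op4)=(0, 1, 0, 0), own-thread bump on W2 → (0, 1, 2, 0)
merge at op7 (invoked 12): VC(op6)=(1, 1, 0, 0), own-thread bump on W0 → (2, 1, 0, 0)
merge at op8 (invoked 13): VC(op3)=(0, 1, 2, 0), VC(op7)=(2, 1, 0, 0), own-thread bump on W2 → (2, 1, 3, 0)
target: VC(op8) = (2, 1, 3, 0)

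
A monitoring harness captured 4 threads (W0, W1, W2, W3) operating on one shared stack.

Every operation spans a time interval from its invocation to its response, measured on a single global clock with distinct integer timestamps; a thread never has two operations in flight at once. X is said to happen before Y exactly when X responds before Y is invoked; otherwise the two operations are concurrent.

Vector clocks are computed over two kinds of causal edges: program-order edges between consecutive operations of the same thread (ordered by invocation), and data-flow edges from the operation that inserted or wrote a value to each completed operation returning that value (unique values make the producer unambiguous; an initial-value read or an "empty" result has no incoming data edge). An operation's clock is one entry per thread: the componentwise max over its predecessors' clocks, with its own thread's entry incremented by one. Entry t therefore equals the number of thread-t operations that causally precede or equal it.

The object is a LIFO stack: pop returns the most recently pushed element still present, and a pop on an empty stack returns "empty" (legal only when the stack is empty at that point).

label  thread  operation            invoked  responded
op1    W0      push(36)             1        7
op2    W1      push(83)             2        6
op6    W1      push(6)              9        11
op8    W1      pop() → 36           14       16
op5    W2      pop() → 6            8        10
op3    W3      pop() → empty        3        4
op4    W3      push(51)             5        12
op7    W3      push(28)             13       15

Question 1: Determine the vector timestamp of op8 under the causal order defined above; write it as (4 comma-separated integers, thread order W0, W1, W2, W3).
(1, 3, 0, 0)

root op op3, invoked 3: fresh clock plus W3's own tick → (0, 0, 0, 1)
root op op2, invoked 2: fresh clock plus W1's own tick → (0, 1, 0, 0)
root op op1, invoked 1: fresh clock plus W0's own tick → (1, 0, 0, 0)
merge at op4 (invoked 5): VC(op3)=(0, 0, 0, 1), own-thread bump on W3 → (0, 0, 0, 2)
merge at op6 (invoked 9): VC(op2)=(0, 1, 0, 0), own-thread bump on W1 → (0, 2, 0, 0)
merge at op7 (invoked 13): VC(op4)=(0, 0, 0, 2), own-thread bump on W3 → (0, 0, 0, 3)
merge at op5 (invoked 8): VC(op6)=(0, 2, 0, 0), own-thread bump on W2 → (0, 2, 1, 0)
merge at op8 (invoked 14): VC(op1)=(1, 0, 0, 0), VC(op6)=(0, 2, 0, 0), own-thread bump on W1 → (1, 3, 0, 0)
target: VC(op8) = (1, 3, 0, 0)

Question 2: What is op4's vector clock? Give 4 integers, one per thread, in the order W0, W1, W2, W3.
(0, 0, 0, 2)

invoked at 3, op3 has no predecessors; its own W3 bump gives (0, 0, 0, 1)
invoked at 2, op2 has no predecessors; its own W1 bump gives (0, 1, 0, 0)
invoked at 1, op1 has no predecessors; its own W0 bump gives (1, 0, 0, 0)
invoked at 5, op4 merges VC(op3)=(0, 0, 0, 1) and bumps W3's slot → (0, 0, 0, 2)
invoked at 9, op6 merges VC(op2)=(0, 1, 0, 0) and bumps W1's slot → (0, 2, 0, 0)
invoked at 13, op7 merges VC(op4)=(0, 0, 0, 2) and bumps W3's slot → (0, 0, 0, 3)
invoked at 8, op5 merges VC(op6)=(0, 2, 0, 0) and bumps W2's slot → (0, 2, 1, 0)
invoked at 14, op8 merges VC(op1)=(1, 0, 0, 0), VC(op6)=(0, 2, 0, 0) and bumps W1's slot → (1, 3, 0, 0)
target: VC(op4) = (0, 0, 0, 2)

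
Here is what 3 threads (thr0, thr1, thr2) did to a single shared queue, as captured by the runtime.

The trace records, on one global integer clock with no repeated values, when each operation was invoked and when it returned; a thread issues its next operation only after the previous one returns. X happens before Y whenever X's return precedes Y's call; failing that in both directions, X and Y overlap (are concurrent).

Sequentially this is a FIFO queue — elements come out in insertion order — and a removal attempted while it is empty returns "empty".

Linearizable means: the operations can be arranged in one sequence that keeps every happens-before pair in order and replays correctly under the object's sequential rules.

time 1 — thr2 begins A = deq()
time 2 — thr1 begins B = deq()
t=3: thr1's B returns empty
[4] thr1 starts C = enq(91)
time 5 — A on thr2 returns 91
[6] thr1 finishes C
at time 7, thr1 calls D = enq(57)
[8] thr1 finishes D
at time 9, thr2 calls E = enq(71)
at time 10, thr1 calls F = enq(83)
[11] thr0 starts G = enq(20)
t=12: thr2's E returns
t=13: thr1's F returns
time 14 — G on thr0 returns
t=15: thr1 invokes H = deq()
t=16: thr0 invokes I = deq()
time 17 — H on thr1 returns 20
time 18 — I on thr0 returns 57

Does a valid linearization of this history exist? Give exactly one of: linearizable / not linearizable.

linearizable

witness order: B, C, A, D, G, E, F, I, H
1. B deq() → empty, leaving queue <>
2. C enq(91), leaving queue <91>
3. A deq() → 91, leaving queue <>
4. D enq(57), leaving queue <57>
5. G enq(20), leaving queue <57,20>
6. E enq(71), leaving queue <57,20,71>
7. F enq(83), leaving queue <57,20,71,83>
8. I deq() → 57, leaving queue <20,71,83>
9. H deq() → 20, leaving queue <71,83>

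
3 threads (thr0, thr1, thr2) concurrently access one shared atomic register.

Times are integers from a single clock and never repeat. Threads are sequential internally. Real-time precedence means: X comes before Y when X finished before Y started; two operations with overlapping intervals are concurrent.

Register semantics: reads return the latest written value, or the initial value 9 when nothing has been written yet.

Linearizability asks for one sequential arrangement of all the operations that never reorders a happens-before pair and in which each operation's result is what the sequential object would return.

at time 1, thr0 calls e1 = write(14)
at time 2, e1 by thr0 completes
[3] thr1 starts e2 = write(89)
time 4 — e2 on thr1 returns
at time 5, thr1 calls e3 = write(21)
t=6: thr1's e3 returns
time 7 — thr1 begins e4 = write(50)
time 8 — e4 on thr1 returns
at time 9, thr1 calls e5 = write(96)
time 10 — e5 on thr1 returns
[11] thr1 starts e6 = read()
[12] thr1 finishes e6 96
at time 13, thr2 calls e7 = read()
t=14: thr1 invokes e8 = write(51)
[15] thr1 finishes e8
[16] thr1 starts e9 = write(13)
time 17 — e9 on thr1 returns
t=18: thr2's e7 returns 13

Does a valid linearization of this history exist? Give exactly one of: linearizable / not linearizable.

one valid linearization: e1, e2, e3, e4, e5, e6, e8, e9, e7
1. e1 write(14), leaving value 14
2. e2 write(89), leaving value 89
3. e3 write(21), leaving value 21
4. e4 write(50), leaving value 50
5. e5 write(96), leaving value 96
6. e6 read() → 96, leaving value 96
7. e8 write(51), leaving value 51
8. e9 write(13), leaving value 13
9. e7 read() → 13, leaving value 13

linearizable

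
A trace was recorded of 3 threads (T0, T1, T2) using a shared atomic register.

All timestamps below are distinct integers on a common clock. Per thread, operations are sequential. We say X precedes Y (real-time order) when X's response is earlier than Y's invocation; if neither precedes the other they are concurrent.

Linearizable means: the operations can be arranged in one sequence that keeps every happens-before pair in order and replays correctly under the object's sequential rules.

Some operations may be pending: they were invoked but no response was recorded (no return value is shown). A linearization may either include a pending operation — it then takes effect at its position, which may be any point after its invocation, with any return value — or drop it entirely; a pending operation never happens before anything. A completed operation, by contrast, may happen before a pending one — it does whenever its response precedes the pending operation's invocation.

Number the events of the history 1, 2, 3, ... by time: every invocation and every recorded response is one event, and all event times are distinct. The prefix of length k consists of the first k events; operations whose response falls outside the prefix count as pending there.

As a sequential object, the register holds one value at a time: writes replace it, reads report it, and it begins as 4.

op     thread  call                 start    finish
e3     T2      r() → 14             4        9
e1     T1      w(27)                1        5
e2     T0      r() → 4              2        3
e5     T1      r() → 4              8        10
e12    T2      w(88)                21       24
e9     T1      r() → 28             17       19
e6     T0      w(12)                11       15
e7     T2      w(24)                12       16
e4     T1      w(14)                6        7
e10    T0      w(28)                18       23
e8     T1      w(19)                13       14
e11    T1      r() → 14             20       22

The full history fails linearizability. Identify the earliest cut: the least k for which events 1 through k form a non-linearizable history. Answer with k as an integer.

events 1..9 are linearizable; a witness order is e2, e1, e4, e3:
1. e2 r() → 4, leaving value 4
2. e1 w(27), leaving value 27
3. e4 w(14), leaving value 14
4. e3 r() → 14, leaving value 14
with event 10 included (e5 responding at time 10), all real-time-consistent orders fail
one such order, e1, e2, e3, e4, e5, breaks at step 2 where e2 r() → 4 is illegal
one such order, e1, e2, e4, e3, e5, breaks at step 2 where e2 r() → 4 is illegal

10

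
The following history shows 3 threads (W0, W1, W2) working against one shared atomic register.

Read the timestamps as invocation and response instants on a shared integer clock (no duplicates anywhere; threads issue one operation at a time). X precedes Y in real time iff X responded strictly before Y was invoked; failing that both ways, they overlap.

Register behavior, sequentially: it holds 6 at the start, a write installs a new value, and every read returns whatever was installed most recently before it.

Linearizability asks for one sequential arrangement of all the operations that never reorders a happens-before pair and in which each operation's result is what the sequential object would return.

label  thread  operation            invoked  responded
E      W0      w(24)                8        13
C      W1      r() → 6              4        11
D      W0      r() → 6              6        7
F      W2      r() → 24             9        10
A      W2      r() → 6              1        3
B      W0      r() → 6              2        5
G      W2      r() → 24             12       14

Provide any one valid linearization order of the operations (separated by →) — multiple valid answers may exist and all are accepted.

1. A r() → 6, leaving value 6
2. B r() → 6, leaving value 6
3. C r() → 6, leaving value 6
4. D r() → 6, leaving value 6
5. E w(24), leaving value 24
6. F r() → 24, leaving value 24
7. G r() → 24, leaving value 24

A → B → C → D → E → F → G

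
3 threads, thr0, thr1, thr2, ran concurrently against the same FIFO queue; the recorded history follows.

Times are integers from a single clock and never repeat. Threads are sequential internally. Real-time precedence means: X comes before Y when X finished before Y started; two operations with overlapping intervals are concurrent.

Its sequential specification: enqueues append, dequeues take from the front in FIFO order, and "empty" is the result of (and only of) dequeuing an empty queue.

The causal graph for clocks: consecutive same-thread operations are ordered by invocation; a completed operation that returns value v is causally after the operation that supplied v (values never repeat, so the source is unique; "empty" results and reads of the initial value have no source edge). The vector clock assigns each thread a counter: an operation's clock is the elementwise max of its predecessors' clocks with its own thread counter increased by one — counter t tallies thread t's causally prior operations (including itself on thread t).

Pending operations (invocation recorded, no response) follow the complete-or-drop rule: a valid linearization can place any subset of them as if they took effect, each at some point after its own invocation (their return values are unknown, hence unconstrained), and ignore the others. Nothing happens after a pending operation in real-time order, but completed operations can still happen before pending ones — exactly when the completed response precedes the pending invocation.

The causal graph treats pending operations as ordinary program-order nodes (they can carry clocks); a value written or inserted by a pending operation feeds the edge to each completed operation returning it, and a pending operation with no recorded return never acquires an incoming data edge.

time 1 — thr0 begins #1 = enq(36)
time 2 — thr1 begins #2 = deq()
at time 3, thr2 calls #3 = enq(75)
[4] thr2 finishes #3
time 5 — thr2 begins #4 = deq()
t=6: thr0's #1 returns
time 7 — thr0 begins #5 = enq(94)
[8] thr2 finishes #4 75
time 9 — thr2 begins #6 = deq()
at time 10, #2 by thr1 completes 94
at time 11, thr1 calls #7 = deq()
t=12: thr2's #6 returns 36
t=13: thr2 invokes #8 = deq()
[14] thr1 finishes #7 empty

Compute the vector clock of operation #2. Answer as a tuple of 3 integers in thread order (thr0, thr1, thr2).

(2, 1, 0)

#3, invoked 3, has no incoming edges; only thr2's bump applies → (0, 0, 1)
#1, invoked 1, has no incoming edges; only thr0's bump applies → (1, 0, 0)
invoked at 5, #4 merges VC(#3)=(0, 0, 1) and bumps thr2's slot → (0, 0, 2)
invoked at 7, #5 merges VC(#1)=(1, 0, 0) and bumps thr0's slot → (2, 0, 0)
invoked at 2, #2 merges VC(#5)=(2, 0, 0) and bumps thr1's slot → (2, 1, 0)
invoked at 9, #6 merges VC(#1)=(1, 0, 0), VC(#4)=(0, 0, 2) and bumps thr2's slot → (1, 0, 3)
invoked at 11, #7 merges VC(#2)=(2, 1, 0) and bumps thr1's slot → (2, 2, 0)
invoked at 13, #8 merges VC(#6)=(1, 0, 3) and bumps thr2's slot → (1, 0, 4)
target: VC(#2) = (2, 1, 0)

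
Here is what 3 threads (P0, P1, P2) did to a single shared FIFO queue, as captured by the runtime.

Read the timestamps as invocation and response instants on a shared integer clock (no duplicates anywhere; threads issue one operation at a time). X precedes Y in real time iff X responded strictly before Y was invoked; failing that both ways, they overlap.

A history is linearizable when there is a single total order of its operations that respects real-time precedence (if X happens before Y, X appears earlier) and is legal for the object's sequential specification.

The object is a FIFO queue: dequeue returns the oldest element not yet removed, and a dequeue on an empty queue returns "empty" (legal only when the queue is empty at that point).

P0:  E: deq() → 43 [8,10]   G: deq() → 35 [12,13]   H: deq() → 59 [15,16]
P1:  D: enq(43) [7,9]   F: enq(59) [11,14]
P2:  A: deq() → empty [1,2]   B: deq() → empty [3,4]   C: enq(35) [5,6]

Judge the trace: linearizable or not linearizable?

not linearizable

through event 9 a valid linearization exists; event 10 (E responding at time 10) ends that
every one of the 2 real-time-consistent orders over 5 completed FIFO queue ops fails the sequential spec
take A, B, C, D, E: step 5 already fails, because E deq() → 43 cannot occur there
take A, B, C, E, D: step 4 already fails, because E deq() → 43 cannot occur there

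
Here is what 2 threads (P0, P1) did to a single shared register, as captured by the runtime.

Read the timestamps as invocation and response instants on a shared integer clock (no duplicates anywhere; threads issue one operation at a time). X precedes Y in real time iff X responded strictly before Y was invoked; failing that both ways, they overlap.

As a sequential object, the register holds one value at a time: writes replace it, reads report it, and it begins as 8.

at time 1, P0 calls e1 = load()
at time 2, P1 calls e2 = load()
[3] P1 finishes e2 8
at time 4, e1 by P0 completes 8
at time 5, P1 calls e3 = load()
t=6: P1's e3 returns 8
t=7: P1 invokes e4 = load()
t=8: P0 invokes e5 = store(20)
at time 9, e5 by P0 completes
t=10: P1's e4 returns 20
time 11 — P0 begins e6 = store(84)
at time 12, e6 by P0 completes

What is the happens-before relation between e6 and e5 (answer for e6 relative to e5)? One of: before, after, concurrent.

e6 spans [11,12], e5 spans [8,9]
resp(e5)=9 < inv(e6)=11

after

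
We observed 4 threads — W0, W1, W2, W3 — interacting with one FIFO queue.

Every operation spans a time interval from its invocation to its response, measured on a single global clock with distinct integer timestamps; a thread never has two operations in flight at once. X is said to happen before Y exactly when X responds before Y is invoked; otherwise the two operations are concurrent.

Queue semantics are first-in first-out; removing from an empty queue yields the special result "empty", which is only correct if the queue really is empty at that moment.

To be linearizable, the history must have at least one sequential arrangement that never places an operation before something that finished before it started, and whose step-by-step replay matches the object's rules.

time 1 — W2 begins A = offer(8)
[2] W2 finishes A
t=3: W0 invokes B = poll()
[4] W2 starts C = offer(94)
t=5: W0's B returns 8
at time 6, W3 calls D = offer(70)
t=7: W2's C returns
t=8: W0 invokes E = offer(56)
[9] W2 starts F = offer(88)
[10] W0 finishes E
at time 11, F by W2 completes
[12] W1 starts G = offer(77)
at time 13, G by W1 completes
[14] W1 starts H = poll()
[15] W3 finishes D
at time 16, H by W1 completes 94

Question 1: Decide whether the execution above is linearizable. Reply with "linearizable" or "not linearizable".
witness order: A, B, C, D, E, F, G, H
1. A offer(8), leaving queue <8>
2. B poll() → 8, leaving queue <>
3. C offer(94), leaving queue <94>
4. D offer(70), leaving queue <94,70>
5. E offer(56), leaving queue <94,70,56>
6. F offer(88), leaving queue <94,70,56,88>
7. G offer(77), leaving queue <94,70,56,88,77>
8. H poll() → 94, leaving queue <70,56,88,77>

linearizable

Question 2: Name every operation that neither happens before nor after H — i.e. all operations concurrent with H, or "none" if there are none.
overlap test against H [14,16]: concurrent iff the interval meets 14..16
A [1,2]: before
B [3,5]: before
C [4,7]: before
D [6,15]: concurrent
E [8,10]: before
F [9,11]: before
G [12,13]: before

D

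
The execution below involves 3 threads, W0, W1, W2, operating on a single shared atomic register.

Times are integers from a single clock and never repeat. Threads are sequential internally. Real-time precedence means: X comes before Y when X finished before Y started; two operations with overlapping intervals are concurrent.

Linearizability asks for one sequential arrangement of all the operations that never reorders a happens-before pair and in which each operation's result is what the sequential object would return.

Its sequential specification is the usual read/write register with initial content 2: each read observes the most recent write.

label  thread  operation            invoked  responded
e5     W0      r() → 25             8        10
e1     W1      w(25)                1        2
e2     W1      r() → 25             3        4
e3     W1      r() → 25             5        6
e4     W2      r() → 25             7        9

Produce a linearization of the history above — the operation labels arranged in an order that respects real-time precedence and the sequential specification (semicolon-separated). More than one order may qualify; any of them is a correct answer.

e1; e2; e3; e4; e5

1. e1 w(25), leaving value 25
2. e2 r() → 25, leaving value 25
3. e3 r() → 25, leaving value 25
4. e4 r() → 25, leaving value 25
5. e5 r() → 25, leaving value 25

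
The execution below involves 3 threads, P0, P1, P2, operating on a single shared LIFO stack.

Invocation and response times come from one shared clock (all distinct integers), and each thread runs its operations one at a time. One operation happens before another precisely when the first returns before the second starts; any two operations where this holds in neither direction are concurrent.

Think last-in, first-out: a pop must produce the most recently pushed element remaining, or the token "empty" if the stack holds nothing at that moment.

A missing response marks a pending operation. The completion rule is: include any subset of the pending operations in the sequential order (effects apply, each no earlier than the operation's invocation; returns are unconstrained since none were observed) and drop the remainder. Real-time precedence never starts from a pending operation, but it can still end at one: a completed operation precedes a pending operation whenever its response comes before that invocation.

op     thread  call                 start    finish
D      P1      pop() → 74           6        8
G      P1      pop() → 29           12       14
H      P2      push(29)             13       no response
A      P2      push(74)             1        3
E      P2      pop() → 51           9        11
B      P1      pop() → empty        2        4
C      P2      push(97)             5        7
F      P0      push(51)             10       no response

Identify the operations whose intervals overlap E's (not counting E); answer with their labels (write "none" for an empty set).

E spans [9,11]: anything still running between times 9 and 11 counts as concurrent
A [1,3]: before
B [2,4]: before
C [5,7]: before
D [6,8]: before
F [10,…): concurrent
G [12,14]: after
H [13,…): after

F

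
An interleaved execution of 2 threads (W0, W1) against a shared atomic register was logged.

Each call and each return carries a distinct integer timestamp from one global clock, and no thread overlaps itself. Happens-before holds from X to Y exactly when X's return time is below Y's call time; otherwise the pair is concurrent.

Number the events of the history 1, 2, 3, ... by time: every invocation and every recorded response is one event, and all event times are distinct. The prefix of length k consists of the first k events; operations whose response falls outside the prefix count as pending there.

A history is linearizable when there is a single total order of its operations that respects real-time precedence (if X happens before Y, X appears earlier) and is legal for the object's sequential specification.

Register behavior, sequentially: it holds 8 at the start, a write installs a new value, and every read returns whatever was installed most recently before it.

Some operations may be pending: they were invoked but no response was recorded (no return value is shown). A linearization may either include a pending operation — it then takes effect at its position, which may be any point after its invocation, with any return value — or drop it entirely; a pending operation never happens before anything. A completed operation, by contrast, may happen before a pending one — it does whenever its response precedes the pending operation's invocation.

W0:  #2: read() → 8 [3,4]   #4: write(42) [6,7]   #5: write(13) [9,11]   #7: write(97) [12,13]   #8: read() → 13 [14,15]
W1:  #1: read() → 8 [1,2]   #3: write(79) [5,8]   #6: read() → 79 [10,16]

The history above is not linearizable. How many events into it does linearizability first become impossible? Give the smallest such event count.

15

one valid order for events 1..14 is #1, #2, #3, #4, #5, #6, #7:
after step 1 (#1 read() → 8): value 8
after step 2 (#2 read() → 8): value 8
after step 3 (#3 write(79)): value 79
after step 4 (#4 write(42)): value 42
after step 5 (#5 write(13)): value 13
after step 6 (#6 read() (pending, included)): value 13
after step 7 (#7 write(97)): value 97
adding event 15 (#8 responds at 15) leaves no legal real-time order
completion choices over the 1 pending operation (#6) were checked; none helps
for example #1, #2, #3, #4, #5, #7, #8 (pending dropped) fails at step 7: #8 read() → 13 is not legal there
for example #1, #2, #4, #3, #5, #7, #8 (pending dropped) fails at step 7: #8 read() → 13 is not legal there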